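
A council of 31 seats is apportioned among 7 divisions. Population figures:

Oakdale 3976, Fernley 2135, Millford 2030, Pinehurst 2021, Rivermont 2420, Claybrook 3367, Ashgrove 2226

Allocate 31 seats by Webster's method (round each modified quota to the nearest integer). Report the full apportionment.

Oakdale=7, Fernley=4, Millford=3, Pinehurst=3, Rivermont=4, Claybrook=6, Ashgrove=4

Standard divisor 18175/31 ≈ 586.29; standard quotas: Oakdale 6.782, Fernley 3.642, Millford 3.462, Pinehurst 3.447, Rivermont 4.128, Claybrook 5.743, Ashgrove 3.797.
Rounding to the nearest integer gives Oakdale 7, Fernley 4, Millford 3, Pinehurst 3, Rivermont 4, Claybrook 6, Ashgrove 4 — total 31, matching the house size, so no adjustment is needed.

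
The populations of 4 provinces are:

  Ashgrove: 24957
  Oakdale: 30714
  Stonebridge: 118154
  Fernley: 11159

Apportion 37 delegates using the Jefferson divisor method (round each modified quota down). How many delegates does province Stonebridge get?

Standard divisor 184984/37 ≈ 4999.568; standard quotas: Ashgrove 4.992, Oakdale 6.143, Stonebridge 23.633, Fernley 2.232.
Rounding down gives 4, 6, 23, 2 = 35 seats, so the divisor must be adjusted.
With modified divisor 4800: modified quotas Ashgrove 5.199, Oakdale 6.399, Stonebridge 24.615, Fernley 2.325.
Rounding down: Ashgrove 5, Oakdale 6, Stonebridge 24, Fernley 2 (total 37).
Stonebridge receives 24.

24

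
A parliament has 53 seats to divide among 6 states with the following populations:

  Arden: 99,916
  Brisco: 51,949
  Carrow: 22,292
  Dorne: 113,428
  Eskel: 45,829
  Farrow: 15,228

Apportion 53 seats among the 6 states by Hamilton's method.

Total 348642; standard divisor 348642/53 ≈ 6578.151.
Standard quotas: Arden 15.1891, Brisco 7.8972, Carrow 3.3888, Dorne 17.2431, Eskel 6.9669, Farrow 2.3149.
Lower quotas: Arden 15, Brisco 7, Carrow 3, Dorne 17, Eskel 6, Farrow 2 (sum 50, leaving 3 seats).
Remainders in descending order: Eskel 0.9669, Brisco 0.8972, Carrow 0.3888, Farrow 0.3149, Dorne 0.2431, Arden 0.1891.
The surplus seats go to Eskel, Brisco, Carrow.

Arden: 15, Brisco: 8, Carrow: 4, Dorne: 17, Eskel: 7, Farrow: 2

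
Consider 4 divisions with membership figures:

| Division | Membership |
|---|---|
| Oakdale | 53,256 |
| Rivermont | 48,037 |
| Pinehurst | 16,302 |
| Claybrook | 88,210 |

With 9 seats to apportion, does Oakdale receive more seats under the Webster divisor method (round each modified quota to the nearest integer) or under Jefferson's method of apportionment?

Jefferson

Webster: Oakdale 2, Rivermont 2, Pinehurst 1, Claybrook 4.
Jefferson: Oakdale 3, Rivermont 2, Pinehurst 0, Claybrook 4.
Oakdale gets 2 under Webster and 3 under Jefferson.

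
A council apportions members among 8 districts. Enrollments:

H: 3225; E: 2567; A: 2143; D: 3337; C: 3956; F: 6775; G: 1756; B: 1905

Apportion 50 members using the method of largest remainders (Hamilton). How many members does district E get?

The standard divisor is 25664/50 ≈ 513.28.
Standard quotas: H 6.2831, E 5.0012, A 4.1751, D 6.5013, C 7.7073, F 13.1994, G 3.4211, B 3.7114.
Lower quotas: H 6, E 5, A 4, D 6, C 7, F 13, G 3, B 3 (sum 47, leaving 3 seats).
Remainders in descending order: B 0.7114, C 0.7073, D 0.5013, G 0.4211, H 0.2831, F 0.1994, A 0.1751, E 0.0012.
The surplus seats go to B, C, D.
E receives 5.

5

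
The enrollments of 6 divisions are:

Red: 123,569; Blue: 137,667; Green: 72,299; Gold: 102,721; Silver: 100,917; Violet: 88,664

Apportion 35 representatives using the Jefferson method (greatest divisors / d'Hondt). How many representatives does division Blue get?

Standard divisor 625837/35 ≈ 17881.057; standard quotas: Red 6.911, Blue 7.699, Green 4.043, Gold 5.745, Silver 5.644, Violet 4.959.
Rounding down gives 6, 7, 4, 5, 5, 4 = 31 seats, so the divisor must be adjusted.
With modified divisor 17000: modified quotas Red 7.269, Blue 8.098, Green 4.253, Gold 6.042, Silver 5.936, Violet 5.216.
Rounding down: Red 7, Blue 8, Green 4, Gold 6, Silver 5, Violet 5 (total 35).
Blue receives 8.

8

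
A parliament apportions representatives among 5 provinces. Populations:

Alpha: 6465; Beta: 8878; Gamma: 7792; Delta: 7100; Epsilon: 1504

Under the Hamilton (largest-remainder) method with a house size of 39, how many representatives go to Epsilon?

Total 31739; standard divisor 31739/39 ≈ 813.821.
Standard quotas: Alpha 7.9440, Beta 10.9090, Gamma 9.5746, Delta 8.7243, Epsilon 1.8481.
Lower quotas: Alpha 7, Beta 10, Gamma 9, Delta 8, Epsilon 1 (sum 35, leaving 4 seats).
Remainders in descending order: Alpha 0.9440, Beta 0.9090, Epsilon 0.8481, Delta 0.7243, Gamma 0.5746.
Largest remainders: Alpha, Beta, Epsilon, Delta receive the extra seats.
Epsilon receives 2.

2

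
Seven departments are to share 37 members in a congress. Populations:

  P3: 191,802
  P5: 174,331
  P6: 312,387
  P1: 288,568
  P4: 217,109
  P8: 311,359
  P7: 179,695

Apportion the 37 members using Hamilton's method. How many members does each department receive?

Standard divisor: 1675251 ÷ 37 ≈ 45277.054.
Standard quotas: P3 4.2362, P5 3.8503, P6 6.8995, P1 6.3734, P4 4.7951, P8 6.8768, P7 3.9688.
Lower quotas: P3 4, P5 3, P6 6, P1 6, P4 4, P8 6, P7 3 (sum 32, leaving 5 seats).
Remainders in descending order: P7 0.9688, P6 0.8995, P8 0.8768, P5 0.8503, P4 0.7951, P1 0.3734, P3 0.2362.
The surplus seats go to P7, P6, P8, P5, P4.

P3 4; P5 4; P6 7; P1 6; P4 5; P8 7; P7 4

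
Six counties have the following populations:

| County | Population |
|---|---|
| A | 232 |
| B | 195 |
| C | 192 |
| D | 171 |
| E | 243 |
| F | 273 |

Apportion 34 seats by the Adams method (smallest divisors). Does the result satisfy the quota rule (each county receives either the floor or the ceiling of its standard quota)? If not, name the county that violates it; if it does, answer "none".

none

Standard quotas: A 6.040, B 5.077, C 4.998, D 4.452, E 6.326, F 7.107.
Adams allocation: A 6, B 5, C 5, D 5, E 6, F 7.
Every allocation lies between the lower and upper quota.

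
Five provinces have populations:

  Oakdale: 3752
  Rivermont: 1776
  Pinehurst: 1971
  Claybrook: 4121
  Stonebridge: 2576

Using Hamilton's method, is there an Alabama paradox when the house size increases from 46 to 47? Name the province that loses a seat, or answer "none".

Pinehurst

At 46 seats: Oakdale 12, Rivermont 6, Pinehurst 7, Claybrook 13, Stonebridge 8.
At 47 seats: Oakdale 12, Rivermont 6, Pinehurst 6, Claybrook 14, Stonebridge 9.
Pinehurst drops from 7 to 6.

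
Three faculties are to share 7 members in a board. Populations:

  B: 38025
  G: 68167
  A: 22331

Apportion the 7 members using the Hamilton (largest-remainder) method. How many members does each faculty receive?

B: 2, G: 4, A: 1

Total 128523; standard divisor 128523/7 ≈ 18360.429.
Standard quotas: B 2.0710, G 3.7127, A 1.2163.
Lower quotas: B 2, G 3, A 1 (sum 6, leaving 1 seat).
Remainders in descending order: G 0.7127, A 0.2163, B 0.0710.
The surplus seat goes to G.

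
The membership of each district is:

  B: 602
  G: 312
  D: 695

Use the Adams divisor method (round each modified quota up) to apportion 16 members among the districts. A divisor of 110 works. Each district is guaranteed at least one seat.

With modified divisor 110: modified quotas B 5.473, G 2.836, D 6.318.
Rounding up: B 6, G 3, D 7 (total 16).

B 6, G 3, D 7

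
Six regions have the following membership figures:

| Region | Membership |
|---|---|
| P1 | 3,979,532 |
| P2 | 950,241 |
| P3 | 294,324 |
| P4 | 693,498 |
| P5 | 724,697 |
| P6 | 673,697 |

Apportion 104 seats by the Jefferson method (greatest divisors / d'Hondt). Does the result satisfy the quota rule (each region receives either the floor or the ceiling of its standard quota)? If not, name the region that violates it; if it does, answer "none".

P1

Standard quotas: P1 56.571, P2 13.508, P3 4.184, P4 9.858, P5 10.302, P6 9.577.
Jefferson allocation: P1 58, P2 13, P3 4, P4 10, P5 10, P6 9.
P1 has quota 56.571 (lower 56, upper 57) but receives 58 — outside the quota interval.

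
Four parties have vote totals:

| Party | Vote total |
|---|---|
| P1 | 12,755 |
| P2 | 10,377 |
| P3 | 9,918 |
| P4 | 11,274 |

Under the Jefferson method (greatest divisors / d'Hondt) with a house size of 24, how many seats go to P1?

7

Standard divisor 44324/24 ≈ 1846.833; standard quotas: P1 6.906, P2 5.619, P3 5.370, P4 6.105.
Rounding down gives 6, 5, 5, 6 = 22 seats, so the divisor must be adjusted.
With modified divisor 1700: modified quotas P1 7.503, P2 6.104, P3 5.834, P4 6.632.
Rounding down: P1 7, P2 6, P3 5, P4 6 (total 24).
P1 receives 7.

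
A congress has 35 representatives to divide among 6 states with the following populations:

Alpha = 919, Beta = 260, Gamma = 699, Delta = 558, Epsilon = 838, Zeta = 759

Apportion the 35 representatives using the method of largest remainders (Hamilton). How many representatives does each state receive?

Alpha 8, Beta 2, Gamma 6, Delta 5, Epsilon 7, Zeta 7

Standard divisor: 4033 ÷ 35 ≈ 115.229.
Standard quotas: Alpha 7.975, Beta 2.256, Gamma 6.066, Delta 4.843, Epsilon 7.273, Zeta 6.587.
Lower quotas: Alpha 7, Beta 2, Gamma 6, Delta 4, Epsilon 7, Zeta 6 (sum 32, leaving 3 seats).
Remainders in descending order: Alpha 0.975, Delta 0.843, Zeta 0.587, Epsilon 0.273, Beta 0.256, Gamma 0.066.
The surplus seats go to Alpha, Delta, Zeta.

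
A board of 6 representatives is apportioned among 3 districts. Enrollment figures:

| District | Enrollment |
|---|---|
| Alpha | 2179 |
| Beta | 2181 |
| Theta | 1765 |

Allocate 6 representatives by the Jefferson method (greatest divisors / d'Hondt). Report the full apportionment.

Alpha=2, Beta=2, Theta=2

Standard divisor 6125/6 ≈ 1020.833; standard quotas: Alpha 2.135, Beta 2.136, Theta 1.729.
Rounding down gives 2, 2, 1 = 5 seats, so the divisor must be adjusted.
With modified divisor 800: modified quotas Alpha 2.724, Beta 2.726, Theta 2.206.
Rounding down: Alpha 2, Beta 2, Theta 2 (total 6).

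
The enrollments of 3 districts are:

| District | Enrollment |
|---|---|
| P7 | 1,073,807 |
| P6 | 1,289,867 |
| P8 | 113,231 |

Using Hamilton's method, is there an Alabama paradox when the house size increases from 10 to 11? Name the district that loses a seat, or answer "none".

P8

At 10 seats: P7 4, P6 5, P8 1.
At 11 seats: P7 5, P6 6, P8 0.
P8 drops from 1 to 0.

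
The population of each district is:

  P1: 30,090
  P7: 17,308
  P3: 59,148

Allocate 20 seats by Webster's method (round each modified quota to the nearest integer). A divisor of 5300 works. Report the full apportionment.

P1 6, P7 3, P3 11

With modified divisor 5300: modified quotas P1 5.677, P7 3.266, P3 11.160.
Rounding to the nearest integer: P1 6, P7 3, P3 11 (total 20).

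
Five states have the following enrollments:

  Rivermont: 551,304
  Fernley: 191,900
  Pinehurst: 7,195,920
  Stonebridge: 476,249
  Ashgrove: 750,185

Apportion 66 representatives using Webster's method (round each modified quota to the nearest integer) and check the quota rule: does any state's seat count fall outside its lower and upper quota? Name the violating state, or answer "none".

Standard quotas: Rivermont 3.970, Fernley 1.382, Pinehurst 51.817, Stonebridge 3.429, Ashgrove 5.402.
Webster allocation: Rivermont 4, Fernley 1, Pinehurst 53, Stonebridge 3, Ashgrove 5.
Pinehurst has quota 51.817 (lower 51, upper 52) but receives 53 — outside the quota interval.

Pinehurst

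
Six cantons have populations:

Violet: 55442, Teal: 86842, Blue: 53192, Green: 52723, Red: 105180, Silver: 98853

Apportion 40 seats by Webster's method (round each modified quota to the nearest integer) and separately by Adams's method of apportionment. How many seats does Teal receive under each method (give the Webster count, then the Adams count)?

7 and 8

Webster: Violet 5, Teal 7, Blue 5, Green 5, Red 9, Silver 9.
Adams: Violet 5, Teal 8, Blue 5, Green 5, Red 9, Silver 8.
Teal gets 7 under Webster and 8 under Adams.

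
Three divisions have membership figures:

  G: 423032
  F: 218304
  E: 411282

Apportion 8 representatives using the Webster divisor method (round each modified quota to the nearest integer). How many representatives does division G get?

3

Standard divisor 1052618/8 ≈ 131577.25; standard quotas: G 3.215, F 1.659, E 3.126.
Rounding to the nearest integer gives G 3, F 2, E 3 — total 8, matching the house size, so no adjustment is needed.
G receives 3.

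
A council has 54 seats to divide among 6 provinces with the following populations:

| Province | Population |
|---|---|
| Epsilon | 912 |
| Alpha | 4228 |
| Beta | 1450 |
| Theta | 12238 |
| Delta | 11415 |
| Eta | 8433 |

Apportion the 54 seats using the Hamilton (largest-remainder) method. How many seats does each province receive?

The standard divisor is 38676/54 ≈ 716.222.
Standard quotas: Epsilon 1.2733, Alpha 5.9032, Beta 2.0245, Theta 17.0869, Delta 15.9378, Eta 11.7743.
Lower quotas: Epsilon 1, Alpha 5, Beta 2, Theta 17, Delta 15, Eta 11 (sum 51, leaving 3 seats).
Remainders in descending order: Delta 0.9378, Alpha 0.9032, Eta 0.7743, Epsilon 0.2733, Theta 0.0869, Beta 0.0245.
The surplus seats go to Delta, Alpha, Eta.

Epsilon 1; Alpha 6; Beta 2; Theta 17; Delta 16; Eta 12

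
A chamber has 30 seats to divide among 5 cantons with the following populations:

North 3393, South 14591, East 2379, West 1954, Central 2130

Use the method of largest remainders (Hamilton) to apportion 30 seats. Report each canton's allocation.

North 4; South 18; East 3; West 2; Central 3

The standard divisor is 24447/30 ≈ 814.9.
Standard quotas: North 4.1637, South 17.9053, East 2.9194, West 2.3978, Central 2.6138.
Lower quotas: North 4, South 17, East 2, West 2, Central 2 (sum 27, leaving 3 seats).
Remainders in descending order: East 0.9194, South 0.9053, Central 0.6138, West 0.3978, North 0.1637.
The surplus seats go to East, South, Central.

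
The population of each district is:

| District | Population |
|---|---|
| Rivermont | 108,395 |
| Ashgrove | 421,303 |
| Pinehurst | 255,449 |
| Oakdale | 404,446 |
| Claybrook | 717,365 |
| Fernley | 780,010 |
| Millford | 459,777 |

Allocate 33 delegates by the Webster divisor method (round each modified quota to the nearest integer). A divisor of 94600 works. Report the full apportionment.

Rivermont=1, Ashgrove=4, Pinehurst=3, Oakdale=4, Claybrook=8, Fernley=8, Millford=5

With modified divisor 94600: modified quotas Rivermont 1.146, Ashgrove 4.454, Pinehurst 2.700, Oakdale 4.275, Claybrook 7.583, Fernley 8.245, Millford 4.860.
Rounding to the nearest integer: Rivermont 1, Ashgrove 4, Pinehurst 3, Oakdale 4, Claybrook 8, Fernley 8, Millford 5 (total 33).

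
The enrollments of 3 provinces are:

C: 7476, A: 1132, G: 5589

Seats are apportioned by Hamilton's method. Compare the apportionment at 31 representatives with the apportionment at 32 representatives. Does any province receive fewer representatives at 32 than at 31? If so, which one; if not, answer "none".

A

At 31 seats: C 16, A 3, G 12.
At 32 seats: C 17, A 2, G 13.
A drops from 3 to 2.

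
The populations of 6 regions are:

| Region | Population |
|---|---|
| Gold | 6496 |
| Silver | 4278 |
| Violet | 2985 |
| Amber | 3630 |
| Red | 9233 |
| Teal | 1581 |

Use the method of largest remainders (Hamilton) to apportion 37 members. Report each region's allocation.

Standard divisor: 28203 ÷ 37 ≈ 762.243.
Standard quotas: Gold 8.5222, Silver 5.6124, Violet 3.9161, Amber 4.7623, Red 12.1129, Teal 2.0741.
Lower quotas: Gold 8, Silver 5, Violet 3, Amber 4, Red 12, Teal 2 (sum 34, leaving 3 seats).
Remainders in descending order: Violet 0.9161, Amber 0.7623, Silver 0.6124, Gold 0.5222, Red 0.1129, Teal 0.0741.
Largest remainders: Violet, Amber, Silver receive the extra seats.

Gold: 8, Silver: 6, Violet: 4, Amber: 5, Red: 12, Teal: 2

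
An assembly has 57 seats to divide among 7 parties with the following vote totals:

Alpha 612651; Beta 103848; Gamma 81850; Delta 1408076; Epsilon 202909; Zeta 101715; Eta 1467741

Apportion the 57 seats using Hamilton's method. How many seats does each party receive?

Alpha=9, Beta=2, Gamma=1, Delta=20, Epsilon=3, Zeta=1, Eta=21

Standard divisor: 3978790 ÷ 57 ≈ 69803.333.
Standard quotas: Alpha 8.7768, Beta 1.4877, Gamma 1.1726, Delta 20.1720, Epsilon 2.9069, Zeta 1.4572, Eta 21.0268.
Lower quotas: Alpha 8, Beta 1, Gamma 1, Delta 20, Epsilon 2, Zeta 1, Eta 21 (sum 54, leaving 3 seats).
Remainders in descending order: Epsilon 0.9069, Alpha 0.7768, Beta 0.4877, Zeta 0.4572, Gamma 0.1726, Delta 0.1720, Eta 0.0268.
Largest remainders: Epsilon, Alpha, Beta receive the extra seats.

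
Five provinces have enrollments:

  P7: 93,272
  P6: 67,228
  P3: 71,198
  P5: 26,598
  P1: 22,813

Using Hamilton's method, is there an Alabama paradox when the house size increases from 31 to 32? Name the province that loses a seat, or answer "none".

P1

At 31 seats: P7 10, P6 7, P3 8, P5 3, P1 3.
At 32 seats: P7 11, P6 8, P3 8, P5 3, P1 2.
P1 drops from 3 to 2.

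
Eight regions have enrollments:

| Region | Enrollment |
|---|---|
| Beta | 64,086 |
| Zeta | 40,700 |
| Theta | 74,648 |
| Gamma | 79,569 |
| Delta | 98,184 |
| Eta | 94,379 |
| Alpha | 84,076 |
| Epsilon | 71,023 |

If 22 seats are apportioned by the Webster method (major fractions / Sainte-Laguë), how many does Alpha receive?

3

Standard divisor 606665/22 ≈ 27575.682; standard quotas: Beta 2.324, Zeta 1.476, Theta 2.707, Gamma 2.885, Delta 3.561, Eta 3.423, Alpha 3.049, Epsilon 2.576.
Rounding to the nearest integer gives Beta 2, Zeta 1, Theta 3, Gamma 3, Delta 4, Eta 3, Alpha 3, Epsilon 3 — total 22, matching the house size, so no adjustment is needed.
Alpha receives 3.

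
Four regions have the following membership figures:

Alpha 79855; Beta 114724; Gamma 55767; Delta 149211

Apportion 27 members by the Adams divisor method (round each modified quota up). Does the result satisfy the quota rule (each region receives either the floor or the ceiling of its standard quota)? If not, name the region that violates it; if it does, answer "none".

Standard quotas: Alpha 5.396, Beta 7.752, Gamma 3.768, Delta 10.083.
Adams allocation: Alpha 5, Beta 8, Gamma 4, Delta 10.
Every allocation lies between the lower and upper quota.

none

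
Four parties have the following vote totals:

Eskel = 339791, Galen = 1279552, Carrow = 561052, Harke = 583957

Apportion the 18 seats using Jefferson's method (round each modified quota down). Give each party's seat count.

Eskel 2, Galen 9, Carrow 3, Harke 4

Standard divisor 2764352/18 ≈ 153575.111; standard quotas: Eskel 2.213, Galen 8.332, Carrow 3.653, Harke 3.802.
Rounding down gives 2, 8, 3, 3 = 16 seats, so the divisor must be adjusted.
With modified divisor 141200: modified quotas Eskel 2.406, Galen 9.062, Carrow 3.973, Harke 4.136.
Rounding down: Eskel 2, Galen 9, Carrow 3, Harke 4 (total 18).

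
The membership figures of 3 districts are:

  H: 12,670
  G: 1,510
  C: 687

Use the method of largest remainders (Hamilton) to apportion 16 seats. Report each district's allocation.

H 14, G 1, C 1

Standard divisor: 14867 ÷ 16 ≈ 929.188.
Standard quotas: H 13.6356, G 1.6251, C 0.7394.
Lower quotas: H 13, G 1, C 0 (sum 14, leaving 2 seats).
Remainders in descending order: C 0.7394, H 0.6356, G 0.6251.
The surplus seats go to C, H.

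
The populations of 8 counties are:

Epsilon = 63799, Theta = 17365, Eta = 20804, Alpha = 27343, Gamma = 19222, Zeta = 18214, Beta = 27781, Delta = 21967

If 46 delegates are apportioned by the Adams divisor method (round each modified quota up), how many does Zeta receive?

4

Standard divisor 216495/46 ≈ 4706.413; standard quotas: Epsilon 13.556, Theta 3.690, Eta 4.420, Alpha 5.810, Gamma 4.084, Zeta 3.870, Beta 5.903, Delta 4.667.
Rounding up gives 14, 4, 5, 6, 5, 4, 6, 5 = 49 seats, so the divisor must be adjusted.
With modified divisor 5300: modified quotas Epsilon 12.038, Theta 3.276, Eta 3.925, Alpha 5.159, Gamma 3.627, Zeta 3.437, Beta 5.242, Delta 4.145.
Rounding up: Epsilon 13, Theta 4, Eta 4, Alpha 6, Gamma 4, Zeta 4, Beta 6, Delta 5 (total 46).
Zeta receives 4.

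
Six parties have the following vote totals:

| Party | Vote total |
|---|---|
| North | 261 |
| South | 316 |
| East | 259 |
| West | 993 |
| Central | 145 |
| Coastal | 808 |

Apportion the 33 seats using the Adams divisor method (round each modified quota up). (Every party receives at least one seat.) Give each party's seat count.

Standard divisor 2782/33 ≈ 84.303; standard quotas: North 3.096, South 3.748, East 3.072, West 11.779, Central 1.720, Coastal 9.584.
Rounding up gives 4, 4, 4, 12, 2, 10 = 36 seats, so the divisor must be adjusted.
With modified divisor 90: modified quotas North 2.900, South 3.511, East 2.878, West 11.033, Central 1.611, Coastal 8.978.
Rounding up: North 3, South 4, East 3, West 12, Central 2, Coastal 9 (total 33).

North: 3, South: 4, East: 3, West: 12, Central: 2, Coastal: 9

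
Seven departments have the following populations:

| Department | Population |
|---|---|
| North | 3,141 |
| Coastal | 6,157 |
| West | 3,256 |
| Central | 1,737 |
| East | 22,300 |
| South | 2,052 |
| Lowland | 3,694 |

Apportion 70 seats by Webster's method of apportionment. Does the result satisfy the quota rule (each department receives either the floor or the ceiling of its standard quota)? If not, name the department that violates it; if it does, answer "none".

Standard quotas: North 5.193, Coastal 10.180, West 5.383, Central 2.872, East 36.871, South 3.393, Lowland 6.108.
Webster allocation: North 5, Coastal 10, West 5, Central 3, East 38, South 3, Lowland 6.
East has quota 36.871 (lower 36, upper 37) but receives 38 — outside the quota interval.

East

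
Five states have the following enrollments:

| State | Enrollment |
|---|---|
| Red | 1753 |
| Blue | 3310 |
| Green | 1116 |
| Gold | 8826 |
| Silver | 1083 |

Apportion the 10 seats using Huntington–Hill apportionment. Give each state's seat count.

Red 1; Blue 2; Green 1; Gold 5; Silver 1

With divisor 1792: modified quotas Red 0.978, Blue 1.847, Green 0.623, Gold 4.925, Silver 0.604.
Geometric-mean thresholds: Red (min 1), Blue √(1·2)=1.414, Green (min 1), Gold √(4·5)=4.472, Silver (min 1).
Each quota rounded against its threshold gives Red 1, Blue 2, Green 1, Gold 5, Silver 1 (total 10).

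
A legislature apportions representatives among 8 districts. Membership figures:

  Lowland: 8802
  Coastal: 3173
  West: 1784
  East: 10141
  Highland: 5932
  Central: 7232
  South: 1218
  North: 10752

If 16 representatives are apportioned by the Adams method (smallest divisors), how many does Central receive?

2

Standard divisor 49034/16 ≈ 3064.625; standard quotas: Lowland 2.872, Coastal 1.035, West 0.582, East 3.309, Highland 1.936, Central 2.360, South 0.397, North 3.508.
Rounding up gives 3, 2, 1, 4, 2, 3, 1, 4 = 20 seats, so the divisor must be adjusted.
With modified divisor 4000: modified quotas Lowland 2.200, Coastal 0.793, West 0.446, East 2.535, Highland 1.483, Central 1.808, South 0.304, North 2.688.
Rounding up: Lowland 3, Coastal 1, West 1, East 3, Highland 2, Central 2, South 1, North 3 (total 16).
Central receives 2.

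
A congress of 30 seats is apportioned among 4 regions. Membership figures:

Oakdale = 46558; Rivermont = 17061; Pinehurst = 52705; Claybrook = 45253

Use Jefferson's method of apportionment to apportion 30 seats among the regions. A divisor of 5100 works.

With modified divisor 5100: modified quotas Oakdale 9.129, Rivermont 3.345, Pinehurst 10.334, Claybrook 8.873.
Rounding down: Oakdale 9, Rivermont 3, Pinehurst 10, Claybrook 8 (total 30).

Oakdale=9, Rivermont=3, Pinehurst=10, Claybrook=8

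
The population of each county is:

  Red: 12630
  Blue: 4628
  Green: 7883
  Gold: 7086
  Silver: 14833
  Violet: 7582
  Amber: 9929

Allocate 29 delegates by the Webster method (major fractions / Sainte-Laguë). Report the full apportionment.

Red 6, Blue 2, Green 4, Gold 3, Silver 7, Violet 3, Amber 4

Standard divisor 64571/29 ≈ 2226.586; standard quotas: Red 5.672, Blue 2.079, Green 3.540, Gold 3.182, Silver 6.662, Violet 3.405, Amber 4.459.
Rounding to the nearest integer gives Red 6, Blue 2, Green 4, Gold 3, Silver 7, Violet 3, Amber 4 — total 29, matching the house size, so no adjustment is needed.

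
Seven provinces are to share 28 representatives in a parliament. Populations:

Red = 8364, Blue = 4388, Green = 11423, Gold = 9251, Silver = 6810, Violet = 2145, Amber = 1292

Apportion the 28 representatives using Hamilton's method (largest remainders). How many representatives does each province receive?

Standard divisor: 43673 ÷ 28 ≈ 1559.75.
Standard quotas: Red 5.3624, Blue 2.8133, Green 7.3236, Gold 5.9311, Silver 4.3661, Violet 1.3752, Amber 0.8283.
Lower quotas: Red 5, Blue 2, Green 7, Gold 5, Silver 4, Violet 1, Amber 0 (sum 24, leaving 4 seats).
Remainders in descending order: Gold 0.9311, Amber 0.8283, Blue 0.8133, Violet 0.3752, Silver 0.3661, Red 0.3624, Green 0.3236.
The surplus seats go to Gold, Amber, Blue, Violet.

Red 5, Blue 3, Green 7, Gold 6, Silver 4, Violet 2, Amber 1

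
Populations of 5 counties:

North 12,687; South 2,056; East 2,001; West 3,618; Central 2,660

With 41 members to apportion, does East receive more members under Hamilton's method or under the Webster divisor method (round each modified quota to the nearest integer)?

Hamilton: North 23, South 4, East 3, West 6, Central 5.
Webster: North 22, South 4, East 4, West 6, Central 5.
East gets 3 under Hamilton and 4 under Webster.

Webster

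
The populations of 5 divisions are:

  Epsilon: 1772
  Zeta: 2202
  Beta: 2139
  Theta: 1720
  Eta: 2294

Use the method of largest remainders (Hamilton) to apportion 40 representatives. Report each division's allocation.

Epsilon: 7, Zeta: 9, Beta: 8, Theta: 7, Eta: 9

Standard divisor: 10127 ÷ 40 ≈ 253.175.
Standard quotas: Epsilon 6.999, Zeta 8.698, Beta 8.449, Theta 6.794, Eta 9.061.
Lower quotas: Epsilon 6, Zeta 8, Beta 8, Theta 6, Eta 9 (sum 37, leaving 3 seats).
Remainders in descending order: Epsilon 0.999, Theta 0.794, Zeta 0.698, Beta 0.449, Eta 0.061.
The surplus seats go to Epsilon, Theta, Zeta.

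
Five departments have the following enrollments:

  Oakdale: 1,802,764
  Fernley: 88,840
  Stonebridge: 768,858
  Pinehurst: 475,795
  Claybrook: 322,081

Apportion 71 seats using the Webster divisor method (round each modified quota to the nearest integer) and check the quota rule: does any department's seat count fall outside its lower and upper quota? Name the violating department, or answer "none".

Oakdale

Standard quotas: Oakdale 37.011, Fernley 1.824, Stonebridge 15.785, Pinehurst 9.768, Claybrook 6.612.
Webster allocation: Oakdale 36, Fernley 2, Stonebridge 16, Pinehurst 10, Claybrook 7.
Oakdale has quota 37.011 (lower 37, upper 38) but receives 36 — outside the quota interval.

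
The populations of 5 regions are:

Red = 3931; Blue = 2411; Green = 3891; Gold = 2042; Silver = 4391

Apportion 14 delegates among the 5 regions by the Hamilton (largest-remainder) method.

Red 3, Blue 2, Green 3, Gold 2, Silver 4

The standard divisor is 16666/14 ≈ 1190.429.
Standard quotas: Red 3.302, Blue 2.025, Green 3.269, Gold 1.715, Silver 3.689.
Lower quotas: Red 3, Blue 2, Green 3, Gold 1, Silver 3 (sum 12, leaving 2 seats).
Remainders in descending order: Gold 0.715, Silver 0.689, Red 0.302, Green 0.269, Blue 0.025.
Largest remainders: Gold, Silver receive the extra seats.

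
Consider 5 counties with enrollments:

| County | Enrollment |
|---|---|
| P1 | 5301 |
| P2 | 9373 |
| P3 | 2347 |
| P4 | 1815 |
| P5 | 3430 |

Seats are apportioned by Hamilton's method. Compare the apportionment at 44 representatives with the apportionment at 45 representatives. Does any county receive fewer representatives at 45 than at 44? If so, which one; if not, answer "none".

P4

At 44 seats: P1 10, P2 18, P3 5, P4 4, P5 7.
At 45 seats: P1 11, P2 19, P3 5, P4 3, P5 7.
P4 drops from 4 to 3.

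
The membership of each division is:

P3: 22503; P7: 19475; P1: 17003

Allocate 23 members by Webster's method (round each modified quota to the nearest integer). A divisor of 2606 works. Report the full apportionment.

P3=9; P7=7; P1=7

With modified divisor 2606: modified quotas P3 8.635, P7 7.473, P1 6.525.
Rounding to the nearest integer: P3 9, P7 7, P1 7 (total 23).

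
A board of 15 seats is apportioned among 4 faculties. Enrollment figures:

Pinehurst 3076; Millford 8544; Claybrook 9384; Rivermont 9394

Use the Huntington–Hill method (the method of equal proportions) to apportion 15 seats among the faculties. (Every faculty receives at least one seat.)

With divisor 2099: modified quotas Pinehurst 1.465, Millford 4.071, Claybrook 4.471, Rivermont 4.475.
Geometric-mean thresholds: Pinehurst √(1·2)=1.414, Millford √(4·5)=4.472, Claybrook √(4·5)=4.472, Rivermont √(4·5)=4.472.
Each quota rounded against its threshold gives Pinehurst 2, Millford 4, Claybrook 4, Rivermont 5 (total 15).

Pinehurst 2; Millford 4; Claybrook 4; Rivermont 5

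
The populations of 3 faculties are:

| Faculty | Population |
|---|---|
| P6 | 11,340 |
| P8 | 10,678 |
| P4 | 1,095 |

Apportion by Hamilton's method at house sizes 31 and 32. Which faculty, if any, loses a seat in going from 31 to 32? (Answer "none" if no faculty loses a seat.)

At 31 seats: P6 15, P8 14, P4 2.
At 32 seats: P6 16, P8 15, P4 1.
P4 drops from 2 to 1.

P4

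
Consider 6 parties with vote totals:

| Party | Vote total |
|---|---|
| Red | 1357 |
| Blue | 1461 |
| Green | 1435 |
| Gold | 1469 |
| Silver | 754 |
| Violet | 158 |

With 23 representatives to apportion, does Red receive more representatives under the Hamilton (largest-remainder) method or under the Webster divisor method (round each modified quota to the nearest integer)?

Hamilton: Red 5, Blue 5, Green 5, Gold 5, Silver 3, Violet 0.
Webster: Red 4, Blue 5, Green 5, Gold 5, Silver 3, Violet 1.
Red gets 5 under Hamilton and 4 under Webster.

Hamilton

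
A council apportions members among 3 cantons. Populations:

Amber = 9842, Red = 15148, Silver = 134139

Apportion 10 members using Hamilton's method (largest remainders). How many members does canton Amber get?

The standard divisor is 159129/10 ≈ 15912.9.
Standard quotas: Amber 0.6185, Red 0.9519, Silver 8.4296.
Lower quotas: Amber 0, Red 0, Silver 8 (sum 8, leaving 2 seats).
Remainders in descending order: Red 0.9519, Amber 0.6185, Silver 0.4296.
Largest remainders: Red, Amber receive the extra seats.
Amber receives 1.

1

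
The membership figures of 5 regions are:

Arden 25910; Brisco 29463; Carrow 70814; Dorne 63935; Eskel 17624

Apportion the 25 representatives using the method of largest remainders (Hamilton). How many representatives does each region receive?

Standard divisor: 207746 ÷ 25 ≈ 8309.84.
Standard quotas: Arden 3.1180, Brisco 3.5456, Carrow 8.5217, Dorne 7.6939, Eskel 2.1209.
Lower quotas: Arden 3, Brisco 3, Carrow 8, Dorne 7, Eskel 2 (sum 23, leaving 2 seats).
Remainders in descending order: Dorne 0.6939, Brisco 0.5456, Carrow 0.5217, Eskel 0.1209, Arden 0.1180.
Largest remainders: Dorne, Brisco receive the extra seats.

Arden=3, Brisco=4, Carrow=8, Dorne=8, Eskel=2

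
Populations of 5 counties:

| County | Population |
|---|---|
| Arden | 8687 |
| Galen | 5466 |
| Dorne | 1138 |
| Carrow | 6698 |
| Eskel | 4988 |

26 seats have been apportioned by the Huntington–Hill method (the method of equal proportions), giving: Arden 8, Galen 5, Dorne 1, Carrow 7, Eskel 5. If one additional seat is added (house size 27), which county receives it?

Priority for the next seat is population ÷ (√(s·(s+1))).
Priorities: Arden 1023.773, Galen 997.950, Dorne 804.688, Carrow 895.058, Eskel 910.680.
Highest priority: Arden.

Arden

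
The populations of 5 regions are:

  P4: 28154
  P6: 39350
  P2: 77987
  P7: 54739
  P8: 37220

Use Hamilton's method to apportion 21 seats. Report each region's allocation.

Standard divisor: 237450 ÷ 21 ≈ 11307.143.
Standard quotas: P4 2.4899, P6 3.4801, P2 6.8971, P7 4.8411, P8 3.2917.
Lower quotas: P4 2, P6 3, P2 6, P7 4, P8 3 (sum 18, leaving 3 seats).
Remainders in descending order: P2 0.8971, P7 0.8411, P4 0.4899, P6 0.4801, P8 0.2917.
The surplus seats go to P2, P7, P4.

P4: 3; P6: 3; P2: 7; P7: 5; P8: 3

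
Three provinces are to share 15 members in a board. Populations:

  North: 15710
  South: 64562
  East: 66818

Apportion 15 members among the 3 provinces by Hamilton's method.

North 2; South 6; East 7

The standard divisor is 147090/15 = 9806.
Standard quotas: North 1.6021, South 6.5839, East 6.8140.
Lower quotas: North 1, South 6, East 6 (sum 13, leaving 2 seats).
Remainders in descending order: East 0.8140, North 0.6021, South 0.5839.
The surplus seats go to East, North.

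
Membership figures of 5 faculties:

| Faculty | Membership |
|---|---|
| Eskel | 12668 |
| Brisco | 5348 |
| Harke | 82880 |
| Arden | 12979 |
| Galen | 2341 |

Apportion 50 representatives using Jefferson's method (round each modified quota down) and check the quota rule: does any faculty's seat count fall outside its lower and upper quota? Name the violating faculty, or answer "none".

Harke

Standard quotas: Eskel 5.450, Brisco 2.301, Harke 35.658, Arden 5.584, Galen 1.007.
Jefferson allocation: Eskel 5, Brisco 2, Harke 37, Arden 5, Galen 1.
Harke has quota 35.658 (lower 35, upper 36) but receives 37 — outside the quota interval.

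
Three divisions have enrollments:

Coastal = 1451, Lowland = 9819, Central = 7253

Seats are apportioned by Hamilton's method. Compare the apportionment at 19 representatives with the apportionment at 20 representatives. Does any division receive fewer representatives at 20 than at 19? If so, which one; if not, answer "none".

Coastal

At 19 seats: Coastal 2, Lowland 10, Central 7.
At 20 seats: Coastal 1, Lowland 11, Central 8.
Coastal drops from 2 to 1.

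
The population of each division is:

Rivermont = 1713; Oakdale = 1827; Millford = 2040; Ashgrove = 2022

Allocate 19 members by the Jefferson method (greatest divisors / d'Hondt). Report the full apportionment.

Standard divisor 7602/19 ≈ 400.105; standard quotas: Rivermont 4.281, Oakdale 4.566, Millford 5.099, Ashgrove 5.054.
Rounding down gives 4, 4, 5, 5 = 18 seats, so the divisor must be adjusted.
With modified divisor 350: modified quotas Rivermont 4.894, Oakdale 5.220, Millford 5.829, Ashgrove 5.777.
Rounding down: Rivermont 4, Oakdale 5, Millford 5, Ashgrove 5 (total 19).

Rivermont: 4, Oakdale: 5, Millford: 5, Ashgrove: 5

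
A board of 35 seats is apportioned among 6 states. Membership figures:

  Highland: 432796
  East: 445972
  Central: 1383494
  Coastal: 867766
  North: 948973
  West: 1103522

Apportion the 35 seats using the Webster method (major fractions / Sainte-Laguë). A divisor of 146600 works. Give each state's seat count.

With modified divisor 146600: modified quotas Highland 2.952, East 3.042, Central 9.437, Coastal 5.919, North 6.473, West 7.527.
Rounding to the nearest integer: Highland 3, East 3, Central 9, Coastal 6, North 6, West 8 (total 35).

Highland=3, East=3, Central=9, Coastal=6, North=6, West=8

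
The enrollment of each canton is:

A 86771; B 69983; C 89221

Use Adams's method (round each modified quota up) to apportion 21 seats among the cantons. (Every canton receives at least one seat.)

A 7, B 6, C 8

Standard divisor 245975/21 ≈ 11713.095; standard quotas: A 7.408, B 5.975, C 7.617.
Rounding up gives 8, 6, 8 = 22 seats, so the divisor must be adjusted.
With modified divisor 12600: modified quotas A 6.887, B 5.554, C 7.081.
Rounding up: A 7, B 6, C 8 (total 21).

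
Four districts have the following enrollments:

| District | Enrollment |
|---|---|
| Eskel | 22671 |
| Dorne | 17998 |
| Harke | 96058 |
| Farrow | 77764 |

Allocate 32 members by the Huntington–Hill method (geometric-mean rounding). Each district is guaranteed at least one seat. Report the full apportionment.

With divisor 6699: modified quotas Eskel 3.384, Dorne 2.687, Harke 14.339, Farrow 11.608.
Geometric-mean thresholds: Eskel √(3·4)=3.464, Dorne √(2·3)=2.449, Harke √(14·15)=14.491, Farrow √(11·12)=11.489.
Each quota rounded against its threshold gives Eskel 3, Dorne 3, Harke 14, Farrow 12 (total 32).

Eskel=3, Dorne=3, Harke=14, Farrow=12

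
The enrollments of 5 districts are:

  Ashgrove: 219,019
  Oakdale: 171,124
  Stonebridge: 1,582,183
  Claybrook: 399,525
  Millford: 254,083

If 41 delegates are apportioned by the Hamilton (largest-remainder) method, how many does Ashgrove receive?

3

The standard divisor is 2625934/41 ≈ 64047.171.
Standard quotas: Ashgrove 3.4197, Oakdale 2.6718, Stonebridge 24.7034, Claybrook 6.2380, Millford 3.9671.
Lower quotas: Ashgrove 3, Oakdale 2, Stonebridge 24, Claybrook 6, Millford 3 (sum 38, leaving 3 seats).
Remainders in descending order: Millford 0.9671, Stonebridge 0.7034, Oakdale 0.6718, Ashgrove 0.4197, Claybrook 0.2380.
The surplus seats go to Millford, Stonebridge, Oakdale.
Ashgrove receives 3.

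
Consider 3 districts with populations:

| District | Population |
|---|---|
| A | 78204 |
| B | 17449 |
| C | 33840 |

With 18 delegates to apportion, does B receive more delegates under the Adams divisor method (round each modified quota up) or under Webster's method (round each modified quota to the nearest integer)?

Adams: A 10, B 3, C 5.
Webster: A 11, B 2, C 5.
B gets 3 under Adams and 2 under Webster.

Adams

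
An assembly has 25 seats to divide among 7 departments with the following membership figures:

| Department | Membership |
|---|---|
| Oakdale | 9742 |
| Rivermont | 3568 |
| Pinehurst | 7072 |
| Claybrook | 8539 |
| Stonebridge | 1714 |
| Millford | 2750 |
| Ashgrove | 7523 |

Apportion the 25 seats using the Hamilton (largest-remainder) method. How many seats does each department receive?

Total 40908; standard divisor 40908/25 ≈ 1636.32.
Standard quotas: Oakdale 5.9536, Rivermont 2.1805, Pinehurst 4.3219, Claybrook 5.2184, Stonebridge 1.0475, Millford 1.6806, Ashgrove 4.5975.
Lower quotas: Oakdale 5, Rivermont 2, Pinehurst 4, Claybrook 5, Stonebridge 1, Millford 1, Ashgrove 4 (sum 22, leaving 3 seats).
Remainders in descending order: Oakdale 0.9536, Millford 0.6806, Ashgrove 0.5975, Pinehurst 0.3219, Claybrook 0.2184, Rivermont 0.1805, Stonebridge 0.0475.
The surplus seats go to Oakdale, Millford, Ashgrove.

Oakdale=6, Rivermont=2, Pinehurst=4, Claybrook=5, Stonebridge=1, Millford=2, Ashgrove=5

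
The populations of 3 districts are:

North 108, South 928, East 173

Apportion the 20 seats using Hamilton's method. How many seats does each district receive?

North=2, South=15, East=3

Total 1209; standard divisor 1209/20 ≈ 60.45.
Standard quotas: North 1.787, South 15.352, East 2.862.
Lower quotas: North 1, South 15, East 2 (sum 18, leaving 2 seats).
Remainders in descending order: East 0.862, North 0.787, South 0.352.
Largest remainders: East, North receive the extra seats.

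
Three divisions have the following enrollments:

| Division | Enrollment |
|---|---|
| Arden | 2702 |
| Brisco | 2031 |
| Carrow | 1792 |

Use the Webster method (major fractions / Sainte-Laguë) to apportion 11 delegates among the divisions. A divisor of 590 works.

Arden 5, Brisco 3, Carrow 3

With modified divisor 590: modified quotas Arden 4.580, Brisco 3.442, Carrow 3.037.
Rounding to the nearest integer: Arden 5, Brisco 3, Carrow 3 (total 11).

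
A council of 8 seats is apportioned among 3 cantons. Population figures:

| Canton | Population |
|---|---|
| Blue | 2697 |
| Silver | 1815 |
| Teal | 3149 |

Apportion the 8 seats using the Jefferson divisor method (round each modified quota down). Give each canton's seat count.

Standard divisor 7661/8 ≈ 957.625; standard quotas: Blue 2.816, Silver 1.895, Teal 3.288.
Rounding down gives 2, 1, 3 = 6 seats, so the divisor must be adjusted.
With modified divisor 800: modified quotas Blue 3.371, Silver 2.269, Teal 3.936.
Rounding down: Blue 3, Silver 2, Teal 3 (total 8).

Blue 3, Silver 2, Teal 3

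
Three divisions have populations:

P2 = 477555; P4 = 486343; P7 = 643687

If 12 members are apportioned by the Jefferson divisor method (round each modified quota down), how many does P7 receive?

Standard divisor 1607585/12 ≈ 133965.417; standard quotas: P2 3.565, P4 3.630, P7 4.805.
Rounding down gives 3, 3, 4 = 10 seats, so the divisor must be adjusted.
With modified divisor 120500: modified quotas P2 3.963, P4 4.036, P7 5.342.
Rounding down: P2 3, P4 4, P7 5 (total 12).
P7 receives 5.

5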